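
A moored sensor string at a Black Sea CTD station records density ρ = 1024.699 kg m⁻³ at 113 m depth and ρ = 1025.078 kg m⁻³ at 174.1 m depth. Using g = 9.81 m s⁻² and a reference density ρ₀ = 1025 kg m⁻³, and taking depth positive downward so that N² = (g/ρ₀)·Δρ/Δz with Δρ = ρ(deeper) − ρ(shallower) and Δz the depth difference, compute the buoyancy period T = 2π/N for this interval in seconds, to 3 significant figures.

Δρ = 1025.078 − 1024.699 = 0.379 kg m⁻³ over Δz = 174.1 − 113 = 61.1 m.
N² = (9.81/1025) × (0.379/61.1) = 5.9367 × 10⁻⁵ s⁻².
N = √(5.9367 × 10⁻⁵) = 7.7050 × 10⁻³ rad s⁻¹, so T = 2π/N = 815.47 s ≈ 815 s.

815 s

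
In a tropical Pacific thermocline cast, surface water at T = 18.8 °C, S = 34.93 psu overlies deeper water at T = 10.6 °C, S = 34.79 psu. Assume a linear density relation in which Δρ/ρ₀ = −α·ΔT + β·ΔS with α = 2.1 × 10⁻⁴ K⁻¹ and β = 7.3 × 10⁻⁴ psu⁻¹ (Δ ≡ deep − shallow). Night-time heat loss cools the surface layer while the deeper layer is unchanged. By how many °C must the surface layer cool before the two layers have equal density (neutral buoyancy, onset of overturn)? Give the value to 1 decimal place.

Neutral buoyancy requires Δρ = 0, i.e. −α(T_deep − T_surf′) + β(S_deep − S_surf) = 0.
T_surf′ = T_deep − (β/α)·ΔS = 10.6 − (7.3 × 10⁻⁴/2.1 × 10⁻⁴)·(-0.14) = 11.087 °C.
Cooling required: 18.8 − (11.087) = 7.713 °C.

7.7 °C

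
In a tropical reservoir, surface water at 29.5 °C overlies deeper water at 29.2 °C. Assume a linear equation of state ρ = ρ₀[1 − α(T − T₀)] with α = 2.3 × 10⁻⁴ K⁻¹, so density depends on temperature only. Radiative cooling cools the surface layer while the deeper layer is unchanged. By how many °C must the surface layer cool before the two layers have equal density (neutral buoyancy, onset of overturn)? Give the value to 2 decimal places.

0.30 °C

With temperature the only control, equal density requires T_surf′ = T_deep.
T_surf′ = 29.2 °C.
Cooling required: 29.5 − 29.2 = 0.30 °C.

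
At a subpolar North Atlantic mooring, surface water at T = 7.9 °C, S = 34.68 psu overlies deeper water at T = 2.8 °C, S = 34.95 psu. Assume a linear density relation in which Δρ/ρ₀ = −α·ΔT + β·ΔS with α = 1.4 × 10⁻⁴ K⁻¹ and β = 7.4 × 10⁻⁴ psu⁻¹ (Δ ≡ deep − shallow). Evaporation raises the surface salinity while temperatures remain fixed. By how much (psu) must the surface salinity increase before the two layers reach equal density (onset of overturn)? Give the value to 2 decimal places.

Neutral buoyancy requires −α(T_deep − T_surf) + β(S_deep − S_surf′) = 0.
S_surf′ = S_deep − (α/β)·ΔT = 34.95 − (1.4 × 10⁻⁴/7.4 × 10⁻⁴)·(-5.1) = 35.9149 psu.
Increase required: 35.9149 − 34.68 = 1.2349 psu.

1.23 psu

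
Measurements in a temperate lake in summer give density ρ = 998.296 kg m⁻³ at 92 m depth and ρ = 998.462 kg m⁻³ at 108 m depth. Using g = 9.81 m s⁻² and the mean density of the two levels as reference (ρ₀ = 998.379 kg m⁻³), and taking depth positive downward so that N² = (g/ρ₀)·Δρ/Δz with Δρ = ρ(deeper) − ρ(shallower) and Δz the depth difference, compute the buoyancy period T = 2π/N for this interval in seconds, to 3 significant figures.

622 s

Δρ = 998.462 − 998.296 = 0.166 kg m⁻³ over Δz = 108 − 92 = 16 m.
N² = (9.81/998.379) × (0.166/16) = 1.0194 × 10⁻⁴ s⁻².
N = √(1.0194 × 10⁻⁴) = 0.010097 rad s⁻¹, so T = 2π/N = 622.28 s ≈ 622 s.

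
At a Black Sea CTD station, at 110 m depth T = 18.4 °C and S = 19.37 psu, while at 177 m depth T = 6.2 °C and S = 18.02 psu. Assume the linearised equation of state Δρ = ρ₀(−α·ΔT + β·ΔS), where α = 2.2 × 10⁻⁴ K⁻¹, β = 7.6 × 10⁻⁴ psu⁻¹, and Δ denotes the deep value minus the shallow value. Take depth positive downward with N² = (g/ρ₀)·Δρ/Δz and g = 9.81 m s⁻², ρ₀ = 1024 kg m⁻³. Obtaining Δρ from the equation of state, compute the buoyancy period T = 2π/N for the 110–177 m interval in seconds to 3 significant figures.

ΔT = -12.2 K, ΔS = -1.35 psu (deep − shallow).
Δρ/ρ₀ = −αΔT + βΔS = 2.684 × 10⁻³ − 1.026 × 10⁻³ = 1.658 × 10⁻³, so Δρ ≈ 1.698 kg m⁻³.
N² = (g/ρ₀)·Δρ/Δz = g·(Δρ/ρ₀)/Δz = 9.81 × 1.658 × 10⁻³ / 67 = 2.4276 × 10⁻⁴ s⁻².
N = √(2.4276 × 10⁻⁴) = 0.015581 rad s⁻¹ → T = 2π/N = 403.26 s ≈ 403 s.

403 s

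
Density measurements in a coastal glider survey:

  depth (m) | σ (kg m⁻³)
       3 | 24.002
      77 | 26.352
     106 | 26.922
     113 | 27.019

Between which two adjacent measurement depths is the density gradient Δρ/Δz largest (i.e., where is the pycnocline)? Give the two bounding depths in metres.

3–77 m

Compute the density gradient over each adjacent pair:
  3–77 m: Δρ/Δz = 2.350/74 = 0.032 kg m⁻⁴
  77–106 m: Δρ/Δz = 0.570/29 = 0.020 kg m⁻⁴
  106–113 m: Δρ/Δz = 0.097/7 = 0.014 kg m⁻⁴
The largest gradient is in the 3–77 m interval — the pycnocline.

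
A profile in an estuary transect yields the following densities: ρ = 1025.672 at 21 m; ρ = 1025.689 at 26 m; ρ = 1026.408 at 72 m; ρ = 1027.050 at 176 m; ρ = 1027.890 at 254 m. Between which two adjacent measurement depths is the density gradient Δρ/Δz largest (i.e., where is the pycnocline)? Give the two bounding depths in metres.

26–72 m

Compute the density gradient over each adjacent pair:
  21–26 m: Δρ/Δz = 0.017/5 = 3.4 × 10⁻³ kg m⁻⁴
  26–72 m: Δρ/Δz = 0.719/46 = 0.016 kg m⁻⁴
  72–176 m: Δρ/Δz = 0.642/104 = 6.2 × 10⁻³ kg m⁻⁴
  176–254 m: Δρ/Δz = 0.840/78 = 0.011 kg m⁻⁴
The largest gradient is in the 26–72 m interval — the pycnocline.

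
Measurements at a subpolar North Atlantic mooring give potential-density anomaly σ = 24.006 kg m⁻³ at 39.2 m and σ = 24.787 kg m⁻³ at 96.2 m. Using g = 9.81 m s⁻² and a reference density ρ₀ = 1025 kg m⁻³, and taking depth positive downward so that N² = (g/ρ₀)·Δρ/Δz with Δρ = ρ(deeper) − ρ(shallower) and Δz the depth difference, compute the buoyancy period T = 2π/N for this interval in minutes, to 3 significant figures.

9.14 min

Δρ = 1024.787 − 1024.006 = 0.781 kg m⁻³ over Δz = 96.2 − 39.2 = 57 m.
N² = (9.81/1025) × (0.781/57) = 1.3114 × 10⁻⁴ s⁻².
N = √(1.3114 × 10⁻⁴) = 0.011452 rad s⁻¹, so T = 2π/N = 548.65 s = 9.1442 min ≈ 9.14 min.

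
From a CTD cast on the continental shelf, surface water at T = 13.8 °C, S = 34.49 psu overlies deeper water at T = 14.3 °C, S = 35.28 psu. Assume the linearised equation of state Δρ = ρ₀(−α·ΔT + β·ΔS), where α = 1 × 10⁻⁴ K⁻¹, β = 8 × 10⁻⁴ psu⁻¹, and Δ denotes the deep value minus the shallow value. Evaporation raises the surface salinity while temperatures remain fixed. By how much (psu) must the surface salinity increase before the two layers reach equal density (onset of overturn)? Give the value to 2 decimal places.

Neutral buoyancy requires −α(T_deep − T_surf) + β(S_deep − S_surf′) = 0.
S_surf′ = S_deep − (α/β)·ΔT = 35.28 − (1 × 10⁻⁴/8 × 10⁻⁴)·(+0.5) = 35.2175 psu.
Increase required: 35.2175 − 34.49 = 0.7275 psu.

0.73 psu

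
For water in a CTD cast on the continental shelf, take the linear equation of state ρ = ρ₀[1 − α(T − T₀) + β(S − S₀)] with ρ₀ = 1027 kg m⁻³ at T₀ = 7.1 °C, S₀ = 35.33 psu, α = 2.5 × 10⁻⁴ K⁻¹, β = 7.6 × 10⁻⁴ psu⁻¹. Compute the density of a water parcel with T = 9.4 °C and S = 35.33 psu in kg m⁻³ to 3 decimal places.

1026.409 kg m⁻³

T − T₀ = +2.3 K, S − S₀ = +0.00 psu.
Bracket = 1 − α·(+2.3) + β·(+0.00) = 1 + (-5.75 × 10⁻⁴) = 0.9994250.
ρ = 1027 × 0.9994250 = 1026.409 kg m⁻³.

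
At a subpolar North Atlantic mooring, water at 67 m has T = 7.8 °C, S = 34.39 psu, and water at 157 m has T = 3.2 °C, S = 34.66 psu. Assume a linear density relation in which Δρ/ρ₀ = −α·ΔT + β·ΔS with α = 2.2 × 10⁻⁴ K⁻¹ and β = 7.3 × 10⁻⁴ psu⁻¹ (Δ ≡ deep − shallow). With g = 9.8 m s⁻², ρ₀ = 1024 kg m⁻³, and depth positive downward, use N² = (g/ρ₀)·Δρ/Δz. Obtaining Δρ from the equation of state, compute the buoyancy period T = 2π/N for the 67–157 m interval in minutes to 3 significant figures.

ΔT = -4.6 K, ΔS = +0.27 psu (deep − shallow).
Δρ/ρ₀ = −αΔT + βΔS = 1.012 × 10⁻³ + 1.971 × 10⁻⁴ = 1.2091 × 10⁻³, so Δρ ≈ 1.238 kg m⁻³.
N² = (g/ρ₀)·Δρ/Δz = g·(Δρ/ρ₀)/Δz = 9.8 × 1.2091 × 10⁻³ / 90 = 1.3166 × 10⁻⁴ s⁻².
N = √(1.3166 × 10⁻⁴) = 0.011474 rad s⁻¹ → T = 2π/N = 547.60 s = 9.1267 min ≈ 9.13 min.

9.13 min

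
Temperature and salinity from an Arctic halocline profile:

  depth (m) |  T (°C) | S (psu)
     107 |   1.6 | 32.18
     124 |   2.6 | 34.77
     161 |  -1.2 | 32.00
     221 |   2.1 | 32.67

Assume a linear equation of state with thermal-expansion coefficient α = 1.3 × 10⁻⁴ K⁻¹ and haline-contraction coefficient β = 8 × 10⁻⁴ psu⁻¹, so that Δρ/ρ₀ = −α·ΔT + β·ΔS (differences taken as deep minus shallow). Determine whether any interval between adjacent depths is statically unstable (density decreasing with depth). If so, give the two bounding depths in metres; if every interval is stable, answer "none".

Evaluate Δρ/ρ₀ = −αΔT + βΔS across each adjacent pair:
  107–124 m: −αΔT+βΔS = −(1.3 × 10⁻⁴)(+1.0)+(8 × 10⁻⁴)(+2.59) = 1.9 × 10⁻³ → stable
  124–161 m: −αΔT+βΔS = −(1.3 × 10⁻⁴)(-3.8)+(8 × 10⁻⁴)(-2.77) = -1.7 × 10⁻³ → UNSTABLE
  161–221 m: −αΔT+βΔS = −(1.3 × 10⁻⁴)(+3.3)+(8 × 10⁻⁴)(+0.67) = 1.1 × 10⁻⁴ → stable
The 124–161 m interval has Δρ < 0: lighter water underlies denser water.

124–161 m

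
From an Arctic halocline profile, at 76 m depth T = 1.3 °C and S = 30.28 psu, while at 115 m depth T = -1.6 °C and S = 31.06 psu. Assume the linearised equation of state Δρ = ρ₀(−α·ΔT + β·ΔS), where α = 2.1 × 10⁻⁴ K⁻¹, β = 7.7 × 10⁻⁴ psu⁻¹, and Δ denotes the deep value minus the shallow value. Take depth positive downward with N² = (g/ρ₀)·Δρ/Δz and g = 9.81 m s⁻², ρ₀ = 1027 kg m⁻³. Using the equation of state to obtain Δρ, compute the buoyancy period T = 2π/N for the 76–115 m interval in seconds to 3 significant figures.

360 s

ΔT = -2.9 K, ΔS = +0.78 psu (deep − shallow).
Δρ/ρ₀ = −αΔT + βΔS = 6.09 × 10⁻⁴ + 6.006 × 10⁻⁴ = 1.2096 × 10⁻³, so Δρ ≈ 1.242 kg m⁻³.
N² = (g/ρ₀)·Δρ/Δz = g·(Δρ/ρ₀)/Δz = 9.81 × 1.2096 × 10⁻³ / 39 = 3.0426 × 10⁻⁴ s⁻².
N = √(3.0426 × 10⁻⁴) = 0.017443 rad s⁻¹ → T = 2π/N = 360.21 s ≈ 360 s.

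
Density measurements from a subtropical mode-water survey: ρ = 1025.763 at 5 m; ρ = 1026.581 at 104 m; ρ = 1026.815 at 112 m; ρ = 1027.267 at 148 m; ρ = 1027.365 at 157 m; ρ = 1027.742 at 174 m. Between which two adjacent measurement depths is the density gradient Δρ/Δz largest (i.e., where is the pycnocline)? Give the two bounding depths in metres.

104–112 m

Compute the density gradient over each adjacent pair:
  5–104 m: Δρ/Δz = 0.818/99 = 8.3 × 10⁻³ kg m⁻⁴
  104–112 m: Δρ/Δz = 0.234/8 = 0.029 kg m⁻⁴
  112–148 m: Δρ/Δz = 0.452/36 = 0.013 kg m⁻⁴
  148–157 m: Δρ/Δz = 0.098/9 = 0.011 kg m⁻⁴
  157–174 m: Δρ/Δz = 0.377/17 = 0.022 kg m⁻⁴
The largest gradient is in the 104–112 m interval — the pycnocline.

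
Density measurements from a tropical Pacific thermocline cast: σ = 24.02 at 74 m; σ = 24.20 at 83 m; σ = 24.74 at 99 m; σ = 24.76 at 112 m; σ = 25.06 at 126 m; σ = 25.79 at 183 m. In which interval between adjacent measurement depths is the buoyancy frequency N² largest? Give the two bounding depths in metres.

Compute the density gradient over each adjacent pair:
  74–83 m: Δρ/Δz = 0.18/9 = 0.020 kg m⁻⁴
  83–99 m: Δρ/Δz = 0.54/16 = 0.034 kg m⁻⁴
  99–112 m: Δρ/Δz = 0.02/13 = 1.5 × 10⁻³ kg m⁻⁴
  112–126 m: Δρ/Δz = 0.30/14 = 0.021 kg m⁻⁴
  126–183 m: Δρ/Δz = 0.73/57 = 0.013 kg m⁻⁴
The largest gradient is in the 83–99 m interval — the pycnocline.

83–99 m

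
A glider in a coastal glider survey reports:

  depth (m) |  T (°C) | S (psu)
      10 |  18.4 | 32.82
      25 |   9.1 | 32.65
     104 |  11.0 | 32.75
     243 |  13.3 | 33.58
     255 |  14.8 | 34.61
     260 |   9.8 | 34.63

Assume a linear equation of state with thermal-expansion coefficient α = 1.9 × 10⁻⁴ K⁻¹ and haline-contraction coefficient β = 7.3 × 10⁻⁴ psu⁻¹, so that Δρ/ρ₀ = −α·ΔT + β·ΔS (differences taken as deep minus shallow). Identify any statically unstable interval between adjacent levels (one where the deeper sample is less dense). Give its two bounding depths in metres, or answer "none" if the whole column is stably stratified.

Evaluate Δρ/ρ₀ = −αΔT + βΔS across each adjacent pair:
  10–25 m: −αΔT+βΔS = −(1.9 × 10⁻⁴)(-9.3)+(7.3 × 10⁻⁴)(-0.17) = 1.6 × 10⁻³ → stable
  25–104 m: −αΔT+βΔS = −(1.9 × 10⁻⁴)(+1.9)+(7.3 × 10⁻⁴)(+0.10) = -2.9 × 10⁻⁴ → UNSTABLE
  104–243 m: −αΔT+βΔS = −(1.9 × 10⁻⁴)(+2.3)+(7.3 × 10⁻⁴)(+0.83) = 1.7 × 10⁻⁴ → stable
  243–255 m: −αΔT+βΔS = −(1.9 × 10⁻⁴)(+1.5)+(7.3 × 10⁻⁴)(+1.03) = 4.7 × 10⁻⁴ → stable
  255–260 m: −αΔT+βΔS = −(1.9 × 10⁻⁴)(-5.0)+(7.3 × 10⁻⁴)(+0.02) = 9.6 × 10⁻⁴ → stable
The 25–104 m interval has Δρ < 0: lighter water underlies denser water.

25–104 m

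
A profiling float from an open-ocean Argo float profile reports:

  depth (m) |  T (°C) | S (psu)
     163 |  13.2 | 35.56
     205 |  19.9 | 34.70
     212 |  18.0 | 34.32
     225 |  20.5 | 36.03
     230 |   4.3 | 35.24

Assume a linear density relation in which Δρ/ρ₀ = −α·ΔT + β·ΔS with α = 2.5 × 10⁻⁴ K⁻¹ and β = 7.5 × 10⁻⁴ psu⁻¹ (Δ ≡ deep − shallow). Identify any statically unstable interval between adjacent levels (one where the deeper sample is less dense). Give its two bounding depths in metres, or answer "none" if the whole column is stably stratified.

Evaluate Δρ/ρ₀ = −αΔT + βΔS across each adjacent pair:
  163–205 m: −αΔT+βΔS = −(2.5 × 10⁻⁴)(+6.7)+(7.5 × 10⁻⁴)(-0.86) = -2.3 × 10⁻³ → UNSTABLE
  205–212 m: −αΔT+βΔS = −(2.5 × 10⁻⁴)(-1.9)+(7.5 × 10⁻⁴)(-0.38) = 1.9 × 10⁻⁴ → stable
  212–225 m: −αΔT+βΔS = −(2.5 × 10⁻⁴)(+2.5)+(7.5 × 10⁻⁴)(+1.71) = 6.6 × 10⁻⁴ → stable
  225–230 m: −αΔT+βΔS = −(2.5 × 10⁻⁴)(-16.2)+(7.5 × 10⁻⁴)(-0.79) = 3.5 × 10⁻³ → stable
The 163–205 m interval has Δρ < 0: lighter water underlies denser water.

163–205 m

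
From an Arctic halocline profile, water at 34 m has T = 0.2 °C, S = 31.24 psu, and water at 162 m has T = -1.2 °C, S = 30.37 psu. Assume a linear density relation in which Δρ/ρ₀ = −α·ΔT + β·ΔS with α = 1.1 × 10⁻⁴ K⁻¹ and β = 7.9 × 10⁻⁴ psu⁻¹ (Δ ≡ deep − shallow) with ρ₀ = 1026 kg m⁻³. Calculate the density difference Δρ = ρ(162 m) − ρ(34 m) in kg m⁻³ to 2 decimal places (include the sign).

-0.55 kg m⁻³

ΔT = -1.4 K, ΔS = -0.87 psu (deep − shallow).
Δρ/ρ₀ = −(1.1 × 10⁻⁴)(-1.4) + (7.9 × 10⁻⁴)(-0.87) = -5.333 × 10⁻⁴.
Δρ = 1026 × (-5.333 × 10⁻⁴) = -0.55 kg m⁻³.
Negative Δρ: lighter below, statically unstable.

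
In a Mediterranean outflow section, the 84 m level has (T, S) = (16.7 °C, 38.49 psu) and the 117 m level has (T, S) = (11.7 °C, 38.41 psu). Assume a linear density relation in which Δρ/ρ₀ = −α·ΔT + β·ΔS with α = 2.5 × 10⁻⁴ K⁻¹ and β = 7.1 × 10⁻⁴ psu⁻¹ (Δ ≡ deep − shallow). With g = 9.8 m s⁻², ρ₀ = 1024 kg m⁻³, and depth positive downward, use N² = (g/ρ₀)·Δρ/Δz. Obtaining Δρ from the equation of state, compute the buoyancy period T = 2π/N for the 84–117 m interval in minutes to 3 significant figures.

5.56 min

ΔT = -5.0 K, ΔS = -0.08 psu (deep − shallow).
Δρ/ρ₀ = −αΔT + βΔS = 1.25 × 10⁻³ − 5.68 × 10⁻⁵ = 1.1932 × 10⁻³, so Δρ ≈ 1.222 kg m⁻³.
N² = (g/ρ₀)·Δρ/Δz = g·(Δρ/ρ₀)/Δz = 9.8 × 1.1932 × 10⁻³ / 33 = 3.5434 × 10⁻⁴ s⁻².
N = √(3.5434 × 10⁻⁴) = 0.018824 rad s⁻¹ → T = 2π/N = 333.79 s = 5.5632 min ≈ 5.56 min.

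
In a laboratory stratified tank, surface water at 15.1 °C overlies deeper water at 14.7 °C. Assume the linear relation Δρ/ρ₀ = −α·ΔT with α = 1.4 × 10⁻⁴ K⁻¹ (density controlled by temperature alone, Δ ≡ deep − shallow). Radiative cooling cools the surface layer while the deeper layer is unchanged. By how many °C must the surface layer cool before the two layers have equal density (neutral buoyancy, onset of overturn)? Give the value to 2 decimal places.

With temperature the only control, equal density requires T_surf′ = T_deep.
T_surf′ = 14.7 °C.
Cooling required: 15.1 − 14.7 = 0.40 °C.

0.40 °C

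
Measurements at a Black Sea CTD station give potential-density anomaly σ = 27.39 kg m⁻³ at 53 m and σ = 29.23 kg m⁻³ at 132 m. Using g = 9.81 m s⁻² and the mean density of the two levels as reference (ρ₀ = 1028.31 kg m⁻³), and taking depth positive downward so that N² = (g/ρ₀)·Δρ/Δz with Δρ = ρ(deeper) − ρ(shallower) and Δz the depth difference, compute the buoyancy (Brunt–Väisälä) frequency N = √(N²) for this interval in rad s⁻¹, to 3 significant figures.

0.0149 rad s⁻¹

Δρ = 1029.23 − 1027.39 = 1.84 kg m⁻³ over Δz = 132 − 53 = 79 m.
N² = (9.81/1028.31) × (1.84/79) = 2.2220 × 10⁻⁴ s⁻².
N = √(2.2220 × 10⁻⁴) = 0.014906 rad s⁻¹ ≈ 0.0149 rad s⁻¹.
A positive N² confirms static stability across the interval.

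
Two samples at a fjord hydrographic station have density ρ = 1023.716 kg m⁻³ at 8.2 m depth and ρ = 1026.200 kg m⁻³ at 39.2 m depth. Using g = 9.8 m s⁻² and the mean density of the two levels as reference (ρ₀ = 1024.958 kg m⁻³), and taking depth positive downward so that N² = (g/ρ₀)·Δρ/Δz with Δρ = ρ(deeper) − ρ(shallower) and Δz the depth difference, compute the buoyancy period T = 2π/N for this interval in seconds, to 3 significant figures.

227 s

Δρ = 1026.200 − 1023.716 = 2.484 kg m⁻³ over Δz = 39.2 − 8.2 = 31 m.
N² = (9.8/1024.958) × (2.484/31) = 7.6614 × 10⁻⁴ s⁻².
N = √(7.6614 × 10⁻⁴) = 0.027679 rad s⁻¹, so T = 2π/N = 227.00 s ≈ 227 s.
A positive N² confirms static stability across the interval.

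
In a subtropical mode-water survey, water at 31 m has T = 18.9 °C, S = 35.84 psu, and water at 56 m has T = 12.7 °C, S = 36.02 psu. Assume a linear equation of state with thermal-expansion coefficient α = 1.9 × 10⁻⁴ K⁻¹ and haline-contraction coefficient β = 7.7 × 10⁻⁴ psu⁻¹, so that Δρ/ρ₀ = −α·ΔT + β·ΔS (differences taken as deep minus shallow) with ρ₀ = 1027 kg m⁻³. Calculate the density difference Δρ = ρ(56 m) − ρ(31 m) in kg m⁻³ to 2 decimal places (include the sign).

ΔT = -6.2 K, ΔS = +0.18 psu (deep − shallow).
Δρ/ρ₀ = −(1.9 × 10⁻⁴)(-6.2) + (7.7 × 10⁻⁴)(+0.18) = 1.3166 × 10⁻³.
Δρ = 1027 × (1.3166 × 10⁻³) = +1.35 kg m⁻³.
Positive Δρ: denser below, stable.

+1.35 kg m⁻³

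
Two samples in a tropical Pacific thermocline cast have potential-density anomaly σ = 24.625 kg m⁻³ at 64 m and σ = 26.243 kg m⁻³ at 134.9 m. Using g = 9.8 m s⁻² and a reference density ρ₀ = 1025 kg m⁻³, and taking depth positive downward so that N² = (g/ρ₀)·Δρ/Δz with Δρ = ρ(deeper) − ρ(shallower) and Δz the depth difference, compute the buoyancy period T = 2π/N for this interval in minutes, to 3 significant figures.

7.09 min

Δρ = 1026.243 − 1024.625 = 1.618 kg m⁻³ over Δz = 134.9 − 64 = 70.9 m.
N² = (9.8/1025) × (1.618/70.9) = 2.1819 × 10⁻⁴ s⁻².
N = √(2.1819 × 10⁻⁴) = 0.014771 rad s⁻¹, so T = 2π/N = 425.37 s = 7.0895 min ≈ 7.09 min.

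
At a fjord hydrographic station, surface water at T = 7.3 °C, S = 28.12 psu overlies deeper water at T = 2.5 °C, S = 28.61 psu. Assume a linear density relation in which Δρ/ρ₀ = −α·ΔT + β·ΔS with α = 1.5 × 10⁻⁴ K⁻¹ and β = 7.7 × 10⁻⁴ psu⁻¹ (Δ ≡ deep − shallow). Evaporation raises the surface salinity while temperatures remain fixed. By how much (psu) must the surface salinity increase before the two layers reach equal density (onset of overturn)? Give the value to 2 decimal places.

Neutral buoyancy requires −α(T_deep − T_surf) + β(S_deep − S_surf′) = 0.
S_surf′ = S_deep − (α/β)·ΔT = 28.61 − (1.5 × 10⁻⁴/7.7 × 10⁻⁴)·(-4.8) = 29.5451 psu.
Increase required: 29.5451 − 28.12 = 1.4251 psu.

1.43 psu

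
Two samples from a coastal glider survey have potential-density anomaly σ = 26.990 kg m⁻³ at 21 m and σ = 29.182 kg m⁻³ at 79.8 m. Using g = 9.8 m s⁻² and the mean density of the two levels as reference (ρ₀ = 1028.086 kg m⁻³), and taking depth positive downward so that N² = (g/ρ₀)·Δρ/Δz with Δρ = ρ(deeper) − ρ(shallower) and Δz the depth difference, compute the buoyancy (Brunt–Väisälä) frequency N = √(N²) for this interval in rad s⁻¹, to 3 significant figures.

Δρ = 1029.182 − 1026.990 = 2.192 kg m⁻³ over Δz = 79.8 − 21 = 58.8 m.
N² = (9.8/1028.086) × (2.192/58.8) = 3.5535 × 10⁻⁴ s⁻².
N = √(3.5535 × 10⁻⁴) = 0.018851 rad s⁻¹ ≈ 0.0189 rad s⁻¹.

0.0189 rad s⁻¹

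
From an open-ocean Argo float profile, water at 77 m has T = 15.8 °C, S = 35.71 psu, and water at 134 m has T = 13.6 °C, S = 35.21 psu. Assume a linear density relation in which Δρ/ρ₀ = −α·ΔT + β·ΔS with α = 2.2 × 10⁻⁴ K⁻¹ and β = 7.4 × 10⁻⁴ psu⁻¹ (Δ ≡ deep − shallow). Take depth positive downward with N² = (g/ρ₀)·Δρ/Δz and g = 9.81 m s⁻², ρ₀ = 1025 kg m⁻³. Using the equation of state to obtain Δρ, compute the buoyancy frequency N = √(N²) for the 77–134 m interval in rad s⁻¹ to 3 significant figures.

ΔT = -2.2 K, ΔS = -0.50 psu (deep − shallow).
Δρ/ρ₀ = −αΔT + βΔS = 4.84 × 10⁻⁴ − 3.70 × 10⁻⁴ = 1.14 × 10⁻⁴, so Δρ ≈ 0.1169 kg m⁻³.
N² = (g/ρ₀)·Δρ/Δz = g·(Δρ/ρ₀)/Δz = 9.81 × 1.14 × 10⁻⁴ / 57 = 1.9620 × 10⁻⁵ s⁻².
N = √(1.9620 × 10⁻⁵) = 4.4294 × 10⁻³ rad s⁻¹ ≈ 4.43 × 10⁻³ rad s⁻¹.

4.43 × 10⁻³ rad s⁻¹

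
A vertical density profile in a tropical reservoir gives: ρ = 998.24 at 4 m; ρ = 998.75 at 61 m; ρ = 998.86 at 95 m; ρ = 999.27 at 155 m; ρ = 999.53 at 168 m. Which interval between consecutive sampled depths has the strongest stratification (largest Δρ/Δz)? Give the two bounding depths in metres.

155–168 m

Compute the density gradient over each adjacent pair:
  4–61 m: Δρ/Δz = 0.51/57 = 8.9 × 10⁻³ kg m⁻⁴
  61–95 m: Δρ/Δz = 0.11/34 = 3.2 × 10⁻³ kg m⁻⁴
  95–155 m: Δρ/Δz = 0.41/60 = 6.8 × 10⁻³ kg m⁻⁴
  155–168 m: Δρ/Δz = 0.26/13 = 0.020 kg m⁻⁴
The largest gradient is in the 155–168 m interval — the pycnocline.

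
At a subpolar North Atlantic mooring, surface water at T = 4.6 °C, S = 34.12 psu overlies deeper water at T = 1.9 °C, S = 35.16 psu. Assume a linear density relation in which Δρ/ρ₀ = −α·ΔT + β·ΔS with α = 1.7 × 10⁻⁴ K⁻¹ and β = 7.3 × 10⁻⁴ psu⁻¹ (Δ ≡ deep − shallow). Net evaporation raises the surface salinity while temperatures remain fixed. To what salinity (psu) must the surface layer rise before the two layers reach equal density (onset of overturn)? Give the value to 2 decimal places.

Neutral buoyancy requires −α(T_deep − T_surf) + β(S_deep − S_surf′) = 0.
S_surf′ = S_deep − (α/β)·ΔT = 35.16 − (1.7 × 10⁻⁴/7.3 × 10⁻⁴)·(-2.7) = 35.7888 psu.
Increase required: 35.7888 − 34.12 = 1.6688 psu.

35.79 psu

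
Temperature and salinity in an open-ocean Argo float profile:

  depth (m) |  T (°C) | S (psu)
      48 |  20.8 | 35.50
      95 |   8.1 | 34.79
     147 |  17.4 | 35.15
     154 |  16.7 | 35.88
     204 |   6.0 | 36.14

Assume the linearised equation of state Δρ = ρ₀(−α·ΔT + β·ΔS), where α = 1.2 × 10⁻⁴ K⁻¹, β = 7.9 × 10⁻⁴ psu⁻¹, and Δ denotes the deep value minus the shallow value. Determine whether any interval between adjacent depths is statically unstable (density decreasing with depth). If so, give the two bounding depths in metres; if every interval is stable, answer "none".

Evaluate Δρ/ρ₀ = −αΔT + βΔS across each adjacent pair:
  48–95 m: −αΔT+βΔS = −(1.2 × 10⁻⁴)(-12.7)+(7.9 × 10⁻⁴)(-0.71) = 9.6 × 10⁻⁴ → stable
  95–147 m: −αΔT+βΔS = −(1.2 × 10⁻⁴)(+9.3)+(7.9 × 10⁻⁴)(+0.36) = -8.3 × 10⁻⁴ → UNSTABLE
  147–154 m: −αΔT+βΔS = −(1.2 × 10⁻⁴)(-0.7)+(7.9 × 10⁻⁴)(+0.73) = 6.6 × 10⁻⁴ → stable
  154–204 m: −αΔT+βΔS = −(1.2 × 10⁻⁴)(-10.7)+(7.9 × 10⁻⁴)(+0.26) = 1.5 × 10⁻³ → stable
The 95–147 m interval has Δρ < 0: lighter water underlies denser water.

95–147 m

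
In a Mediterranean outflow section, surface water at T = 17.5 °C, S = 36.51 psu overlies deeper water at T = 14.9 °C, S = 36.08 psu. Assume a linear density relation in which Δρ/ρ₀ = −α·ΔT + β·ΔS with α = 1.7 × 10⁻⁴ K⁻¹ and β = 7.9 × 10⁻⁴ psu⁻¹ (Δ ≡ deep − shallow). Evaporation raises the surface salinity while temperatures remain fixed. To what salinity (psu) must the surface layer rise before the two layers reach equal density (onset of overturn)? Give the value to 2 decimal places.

36.64 psu

Neutral buoyancy requires −α(T_deep − T_surf) + β(S_deep − S_surf′) = 0.
S_surf′ = S_deep − (α/β)·ΔT = 36.08 − (1.7 × 10⁻⁴/7.9 × 10⁻⁴)·(-2.6) = 36.6395 psu.
Increase required: 36.6395 − 36.51 = 0.1295 psu.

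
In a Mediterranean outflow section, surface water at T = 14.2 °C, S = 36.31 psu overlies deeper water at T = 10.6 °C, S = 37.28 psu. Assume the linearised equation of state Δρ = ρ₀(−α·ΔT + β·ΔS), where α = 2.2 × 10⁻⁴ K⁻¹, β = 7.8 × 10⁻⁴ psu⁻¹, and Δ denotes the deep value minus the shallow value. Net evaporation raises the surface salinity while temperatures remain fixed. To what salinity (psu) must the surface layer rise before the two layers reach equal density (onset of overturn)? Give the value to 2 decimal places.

Neutral buoyancy requires −α(T_deep − T_surf) + β(S_deep − S_surf′) = 0.
S_surf′ = S_deep − (α/β)·ΔT = 37.28 − (2.2 × 10⁻⁴/7.8 × 10⁻⁴)·(-3.6) = 38.2954 psu.
Increase required: 38.2954 − 36.31 = 1.9854 psu.

38.30 psu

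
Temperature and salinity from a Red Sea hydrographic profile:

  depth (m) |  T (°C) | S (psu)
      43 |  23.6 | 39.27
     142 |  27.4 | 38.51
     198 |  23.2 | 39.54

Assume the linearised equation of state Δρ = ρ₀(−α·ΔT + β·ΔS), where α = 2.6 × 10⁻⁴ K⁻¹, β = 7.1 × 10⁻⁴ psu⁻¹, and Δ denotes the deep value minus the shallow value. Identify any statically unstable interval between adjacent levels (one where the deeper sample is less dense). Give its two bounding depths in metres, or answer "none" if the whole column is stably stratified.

Evaluate Δρ/ρ₀ = −αΔT + βΔS across each adjacent pair:
  43–142 m: −αΔT+βΔS = −(2.6 × 10⁻⁴)(+3.8)+(7.1 × 10⁻⁴)(-0.76) = -1.5 × 10⁻³ → UNSTABLE
  142–198 m: −αΔT+βΔS = −(2.6 × 10⁻⁴)(-4.2)+(7.1 × 10⁻⁴)(+1.03) = 1.8 × 10⁻³ → stable
The 43–142 m interval has Δρ < 0: lighter water underlies denser water.

43–142 m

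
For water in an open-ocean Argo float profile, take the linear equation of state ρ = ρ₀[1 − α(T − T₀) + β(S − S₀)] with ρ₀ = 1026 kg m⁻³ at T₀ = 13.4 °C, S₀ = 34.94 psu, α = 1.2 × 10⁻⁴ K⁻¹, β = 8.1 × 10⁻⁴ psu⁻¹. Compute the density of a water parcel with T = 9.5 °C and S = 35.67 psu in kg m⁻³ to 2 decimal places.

T − T₀ = -3.9 K, S − S₀ = +0.73 psu.
Bracket = 1 − α·(-3.9) + β·(+0.73) = 1 + (1.0593 × 10⁻³) = 1.0010593.
ρ = 1026 × 1.0010593 = 1027.09 kg m⁻³.

1027.09 kg m⁻³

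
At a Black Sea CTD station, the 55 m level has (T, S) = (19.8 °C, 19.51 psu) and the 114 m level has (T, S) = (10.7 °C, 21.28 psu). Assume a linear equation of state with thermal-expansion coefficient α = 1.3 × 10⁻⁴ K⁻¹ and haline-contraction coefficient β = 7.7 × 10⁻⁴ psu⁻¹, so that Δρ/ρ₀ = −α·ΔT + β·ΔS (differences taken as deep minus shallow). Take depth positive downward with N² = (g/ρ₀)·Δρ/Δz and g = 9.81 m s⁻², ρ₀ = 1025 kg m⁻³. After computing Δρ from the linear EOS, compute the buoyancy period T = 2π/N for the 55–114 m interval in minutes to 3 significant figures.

ΔT = -9.1 K, ΔS = +1.77 psu (deep − shallow).
Δρ/ρ₀ = −αΔT + βΔS = 1.183 × 10⁻³ + 1.3629 × 10⁻³ = 2.5459 × 10⁻³, so Δρ ≈ 2.610 kg m⁻³.
N² = (g/ρ₀)·Δρ/Δz = g·(Δρ/ρ₀)/Δz = 9.81 × 2.5459 × 10⁻³ / 59 = 4.2331 × 10⁻⁴ s⁻².
N = √(4.2331 × 10⁻⁴) = 0.020574 rad s⁻¹ → T = 2π/N = 305.39 s = 5.0898 min ≈ 5.09 min.

5.09 min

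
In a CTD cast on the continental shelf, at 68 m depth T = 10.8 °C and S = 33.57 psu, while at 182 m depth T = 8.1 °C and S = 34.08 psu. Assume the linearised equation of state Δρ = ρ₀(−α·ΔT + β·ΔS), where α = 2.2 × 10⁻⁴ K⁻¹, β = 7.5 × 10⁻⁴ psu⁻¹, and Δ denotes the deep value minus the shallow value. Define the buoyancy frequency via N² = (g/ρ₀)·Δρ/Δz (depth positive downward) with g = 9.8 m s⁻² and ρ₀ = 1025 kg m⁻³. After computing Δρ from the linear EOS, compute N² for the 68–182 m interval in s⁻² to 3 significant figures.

ΔT = -2.7 K, ΔS = +0.51 psu (deep − shallow).
Δρ/ρ₀ = −αΔT + βΔS = 5.94 × 10⁻⁴ + 3.825 × 10⁻⁴ = 9.765 × 10⁻⁴, so Δρ ≈ 1.001 kg m⁻³.
N² = (g/ρ₀)·Δρ/Δz = g·(Δρ/ρ₀)/Δz = 9.8 × 9.765 × 10⁻⁴ / 114 = 8.3945 × 10⁻⁵ s⁻² ≈ 8.39 × 10⁻⁵ s⁻².

8.39 × 10⁻⁵ s⁻²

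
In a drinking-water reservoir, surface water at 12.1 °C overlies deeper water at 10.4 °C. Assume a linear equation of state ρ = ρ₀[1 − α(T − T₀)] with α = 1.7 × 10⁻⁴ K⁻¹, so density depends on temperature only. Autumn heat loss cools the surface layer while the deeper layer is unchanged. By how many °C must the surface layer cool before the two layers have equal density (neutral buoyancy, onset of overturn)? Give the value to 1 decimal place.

1.7 °C

With temperature the only control, equal density requires T_surf′ = T_deep.
T_surf′ = 10.4 °C.
Cooling required: 12.1 − 10.4 = 1.7 °C.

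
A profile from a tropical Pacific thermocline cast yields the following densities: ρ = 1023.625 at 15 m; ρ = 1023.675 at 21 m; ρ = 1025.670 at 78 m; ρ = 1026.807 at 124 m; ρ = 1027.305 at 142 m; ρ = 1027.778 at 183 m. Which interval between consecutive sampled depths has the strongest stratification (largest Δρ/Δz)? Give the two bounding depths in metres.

Compute the density gradient over each adjacent pair:
  15–21 m: Δρ/Δz = 0.050/6 = 8.3 × 10⁻³ kg m⁻⁴
  21–78 m: Δρ/Δz = 1.995/57 = 0.035 kg m⁻⁴
  78–124 m: Δρ/Δz = 1.137/46 = 0.025 kg m⁻⁴
  124–142 m: Δρ/Δz = 0.498/18 = 0.028 kg m⁻⁴
  142–183 m: Δρ/Δz = 0.473/41 = 0.012 kg m⁻⁴
The largest gradient is in the 21–78 m interval — the pycnocline.

21–78 m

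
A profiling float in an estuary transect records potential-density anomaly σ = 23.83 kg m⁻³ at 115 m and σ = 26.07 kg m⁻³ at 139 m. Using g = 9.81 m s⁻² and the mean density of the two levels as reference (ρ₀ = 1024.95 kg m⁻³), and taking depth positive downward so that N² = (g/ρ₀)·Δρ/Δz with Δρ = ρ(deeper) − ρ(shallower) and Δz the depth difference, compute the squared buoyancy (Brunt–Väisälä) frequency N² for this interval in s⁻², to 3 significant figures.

8.93 × 10⁻⁴ s⁻²

Δρ = 1026.07 − 1023.83 = 2.24 kg m⁻³ over Δz = 139 − 115 = 24 m.
N² = (9.81/1024.95) × (2.24/24) = 8.9331 × 10⁻⁴ s⁻² ≈ 8.93 × 10⁻⁴ s⁻².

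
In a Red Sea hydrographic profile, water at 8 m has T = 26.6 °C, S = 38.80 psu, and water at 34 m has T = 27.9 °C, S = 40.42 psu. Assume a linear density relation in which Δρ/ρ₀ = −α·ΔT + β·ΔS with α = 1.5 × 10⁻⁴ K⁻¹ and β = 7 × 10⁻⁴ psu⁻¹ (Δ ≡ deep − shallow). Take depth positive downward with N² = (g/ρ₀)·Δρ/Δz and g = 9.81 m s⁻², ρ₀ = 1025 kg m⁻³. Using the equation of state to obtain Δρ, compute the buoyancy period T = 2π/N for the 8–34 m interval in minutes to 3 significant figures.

ΔT = +1.3 K, ΔS = +1.62 psu (deep − shallow).
Δρ/ρ₀ = −αΔT + βΔS = -1.95 × 10⁻⁴ + 1.134 × 10⁻³ = 9.39 × 10⁻⁴, so Δρ ≈ 0.9625 kg m⁻³.
N² = (g/ρ₀)·Δρ/Δz = g·(Δρ/ρ₀)/Δz = 9.81 × 9.39 × 10⁻⁴ / 26 = 3.5429 × 10⁻⁴ s⁻².
N = √(3.5429 × 10⁻⁴) = 0.018823 rad s⁻¹ → T = 2π/N = 333.80 s = 5.5633 min ≈ 5.56 min.

5.56 min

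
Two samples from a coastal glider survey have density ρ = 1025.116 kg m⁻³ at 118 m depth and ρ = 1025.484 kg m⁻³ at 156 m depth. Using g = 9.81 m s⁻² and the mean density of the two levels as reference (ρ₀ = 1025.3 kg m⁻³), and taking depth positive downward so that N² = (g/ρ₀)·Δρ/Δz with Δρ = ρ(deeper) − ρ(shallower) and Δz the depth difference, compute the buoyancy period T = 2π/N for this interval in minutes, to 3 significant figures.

Δρ = 1025.484 − 1025.116 = 0.368 kg m⁻³ over Δz = 156 − 118 = 38 m.
N² = (9.81/1025.3) × (0.368/38) = 9.2658 × 10⁻⁵ s⁻².
N = √(9.2658 × 10⁻⁵) = 9.6259 × 10⁻³ rad s⁻¹, so T = 2π/N = 652.74 s = 10.879 min ≈ 10.9 min.

10.9 min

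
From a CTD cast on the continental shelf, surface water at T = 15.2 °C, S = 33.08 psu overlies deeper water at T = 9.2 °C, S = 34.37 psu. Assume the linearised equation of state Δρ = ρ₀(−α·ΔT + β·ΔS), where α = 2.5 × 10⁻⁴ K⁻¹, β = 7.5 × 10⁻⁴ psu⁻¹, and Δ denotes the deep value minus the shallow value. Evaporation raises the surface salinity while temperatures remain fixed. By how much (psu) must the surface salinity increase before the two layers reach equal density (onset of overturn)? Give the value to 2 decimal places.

3.29 psu

Neutral buoyancy requires −α(T_deep − T_surf) + β(S_deep − S_surf′) = 0.
S_surf′ = S_deep − (α/β)·ΔT = 34.37 − (2.5 × 10⁻⁴/7.5 × 10⁻⁴)·(-6.0) = 36.3700 psu.
Increase required: 36.3700 − 33.08 = 3.2900 psu.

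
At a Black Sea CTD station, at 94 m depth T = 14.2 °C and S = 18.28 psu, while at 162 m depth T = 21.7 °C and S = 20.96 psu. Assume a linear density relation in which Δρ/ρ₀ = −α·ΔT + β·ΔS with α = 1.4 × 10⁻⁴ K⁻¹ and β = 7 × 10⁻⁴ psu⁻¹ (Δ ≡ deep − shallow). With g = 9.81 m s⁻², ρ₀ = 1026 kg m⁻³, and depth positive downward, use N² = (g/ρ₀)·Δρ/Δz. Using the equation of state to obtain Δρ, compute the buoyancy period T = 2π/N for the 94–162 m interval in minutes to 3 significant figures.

9.59 min

ΔT = +7.5 K, ΔS = +2.68 psu (deep − shallow).
Δρ/ρ₀ = −αΔT + βΔS = -1.05 × 10⁻³ + 1.876 × 10⁻³ = 8.26 × 10⁻⁴, so Δρ ≈ 0.8475 kg m⁻³.
N² = (g/ρ₀)·Δρ/Δz = g·(Δρ/ρ₀)/Δz = 9.81 × 8.26 × 10⁻⁴ / 68 = 1.1916 × 10⁻⁴ s⁻².
N = √(1.1916 × 10⁻⁴) = 0.010916 rad s⁻¹ → T = 2π/N = 575.59 s = 9.5932 min ≈ 9.59 min.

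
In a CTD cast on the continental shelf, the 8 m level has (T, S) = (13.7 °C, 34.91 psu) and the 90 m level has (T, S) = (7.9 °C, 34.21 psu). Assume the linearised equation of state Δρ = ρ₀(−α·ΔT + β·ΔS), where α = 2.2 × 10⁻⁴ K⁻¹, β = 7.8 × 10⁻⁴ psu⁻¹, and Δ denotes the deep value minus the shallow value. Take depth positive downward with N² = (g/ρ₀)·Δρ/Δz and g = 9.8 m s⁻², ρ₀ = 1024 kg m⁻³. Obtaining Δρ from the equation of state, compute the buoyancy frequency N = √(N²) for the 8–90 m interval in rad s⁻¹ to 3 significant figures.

ΔT = -5.8 K, ΔS = -0.70 psu (deep − shallow).
Δρ/ρ₀ = −αΔT + βΔS = 1.276 × 10⁻³ − 5.46 × 10⁻⁴ = 7.30 × 10⁻⁴, so Δρ ≈ 0.7475 kg m⁻³.
N² = (g/ρ₀)·Δρ/Δz = g·(Δρ/ρ₀)/Δz = 9.8 × 7.30 × 10⁻⁴ / 82 = 8.7244 × 10⁻⁵ s⁻².
N = √(8.7244 × 10⁻⁵) = 9.3404 × 10⁻³ rad s⁻¹ ≈ 9.34 × 10⁻³ rad s⁻¹.

9.34 × 10⁻³ rad s⁻¹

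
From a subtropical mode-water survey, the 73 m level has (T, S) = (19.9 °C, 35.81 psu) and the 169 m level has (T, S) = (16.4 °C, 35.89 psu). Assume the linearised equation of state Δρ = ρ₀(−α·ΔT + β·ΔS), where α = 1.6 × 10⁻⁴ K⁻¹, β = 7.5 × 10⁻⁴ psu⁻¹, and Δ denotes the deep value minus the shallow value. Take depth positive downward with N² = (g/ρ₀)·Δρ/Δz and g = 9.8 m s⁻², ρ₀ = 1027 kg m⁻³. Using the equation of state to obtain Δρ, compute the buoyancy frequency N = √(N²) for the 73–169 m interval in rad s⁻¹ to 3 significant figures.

ΔT = -3.5 K, ΔS = +0.08 psu (deep − shallow).
Δρ/ρ₀ = −αΔT + βΔS = 5.60 × 10⁻⁴ + 6.00 × 10⁻⁵ = 6.20 × 10⁻⁴, so Δρ ≈ 0.6367 kg m⁻³.
N² = (g/ρ₀)·Δρ/Δz = g·(Δρ/ρ₀)/Δz = 9.8 × 6.20 × 10⁻⁴ / 96 = 6.3292 × 10⁻⁵ s⁻².
N = √(6.3292 × 10⁻⁵) = 7.9556 × 10⁻³ rad s⁻¹ ≈ 7.96 × 10⁻³ rad s⁻¹.

7.96 × 10⁻³ rad s⁻¹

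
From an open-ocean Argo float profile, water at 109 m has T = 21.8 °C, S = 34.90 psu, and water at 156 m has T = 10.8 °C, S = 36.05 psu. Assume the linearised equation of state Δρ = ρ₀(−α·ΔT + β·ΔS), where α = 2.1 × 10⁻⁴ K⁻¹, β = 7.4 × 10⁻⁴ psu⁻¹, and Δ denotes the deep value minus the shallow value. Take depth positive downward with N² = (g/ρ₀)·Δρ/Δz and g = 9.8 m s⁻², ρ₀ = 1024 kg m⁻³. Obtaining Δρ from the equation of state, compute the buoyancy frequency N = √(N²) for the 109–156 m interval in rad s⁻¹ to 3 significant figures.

0.0257 rad s⁻¹

ΔT = -11.0 K, ΔS = +1.15 psu (deep − shallow).
Δρ/ρ₀ = −αΔT + βΔS = 2.31 × 10⁻³ + 8.51 × 10⁻⁴ = 3.161 × 10⁻³, so Δρ ≈ 3.237 kg m⁻³.
N² = (g/ρ₀)·Δρ/Δz = g·(Δρ/ρ₀)/Δz = 9.8 × 3.161 × 10⁻³ / 47 = 6.5910 × 10⁻⁴ s⁻².
N = √(6.5910 × 10⁻⁴) = 0.025673 rad s⁻¹ ≈ 0.0257 rad s⁻¹.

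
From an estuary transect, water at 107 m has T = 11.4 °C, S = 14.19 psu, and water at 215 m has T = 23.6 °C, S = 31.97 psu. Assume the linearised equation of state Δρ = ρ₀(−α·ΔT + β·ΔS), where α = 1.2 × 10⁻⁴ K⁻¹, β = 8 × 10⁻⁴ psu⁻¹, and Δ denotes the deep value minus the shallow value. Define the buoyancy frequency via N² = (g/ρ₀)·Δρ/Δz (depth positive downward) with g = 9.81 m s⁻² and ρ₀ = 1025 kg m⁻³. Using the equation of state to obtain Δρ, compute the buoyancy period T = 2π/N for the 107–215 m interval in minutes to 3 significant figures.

3.08 min

ΔT = +12.2 K, ΔS = +17.78 psu (deep − shallow).
Δρ/ρ₀ = −αΔT + βΔS = -1.464 × 10⁻³ + 0.014224 = 0.01276, so Δρ ≈ 13.08 kg m⁻³.
N² = (g/ρ₀)·Δρ/Δz = g·(Δρ/ρ₀)/Δz = 9.81 × 0.01276 / 108 = 1.1590 × 10⁻³ s⁻².
N = √(1.1590 × 10⁻³) = 0.034044 rad s⁻¹ → T = 2π/N = 184.56 s = 3.0760 min ≈ 3.08 min.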